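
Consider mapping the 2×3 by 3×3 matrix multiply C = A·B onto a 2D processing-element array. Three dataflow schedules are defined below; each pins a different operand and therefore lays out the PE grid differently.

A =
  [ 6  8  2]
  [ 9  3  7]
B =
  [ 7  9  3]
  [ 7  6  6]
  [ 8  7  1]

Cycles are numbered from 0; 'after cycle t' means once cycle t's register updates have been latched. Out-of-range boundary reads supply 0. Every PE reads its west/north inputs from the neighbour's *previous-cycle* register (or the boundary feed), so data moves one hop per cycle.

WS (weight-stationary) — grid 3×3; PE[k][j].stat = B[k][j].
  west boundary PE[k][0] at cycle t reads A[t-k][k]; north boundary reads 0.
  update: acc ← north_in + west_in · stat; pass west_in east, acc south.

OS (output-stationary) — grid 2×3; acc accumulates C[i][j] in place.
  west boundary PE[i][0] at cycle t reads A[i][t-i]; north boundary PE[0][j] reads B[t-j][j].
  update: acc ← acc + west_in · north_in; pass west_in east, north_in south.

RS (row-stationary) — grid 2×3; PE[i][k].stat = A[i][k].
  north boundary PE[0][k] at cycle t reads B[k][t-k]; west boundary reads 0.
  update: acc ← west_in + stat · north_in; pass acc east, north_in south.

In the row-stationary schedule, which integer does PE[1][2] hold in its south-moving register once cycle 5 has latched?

register = 1

RS (2×3). Following PE[1][2] plus its west/north inputs:
  @0  [0,2]  acc 0  |  →0  ↓0
  @0  [1,1]  acc 0  |  →0  ↓0
  @0  [1,2]  acc 0  |  →0  ↓0
  @1  [0,2]  acc 0  |  →0  ↓0
  @1  [1,1]  acc 0  |  →0  ↓0
  @1  [1,2]  acc 0  |  →0  ↓0
  @2  [0,2]  acc 114  |  →114  ↓8
  @2  [1,1]  acc 84  |  →84  ↓7
  @2  [1,2]  acc 0  |  →0  ↓0
  @3  [0,2]  acc 116  |  →116  ↓7
  @3  [1,1]  acc 99  |  →99  ↓6
  @3  [1,2]  acc 140  |  →140  ↓8
  @4  [0,2]  acc 68  |  →68  ↓1
  @4  [1,1]  acc 45  |  →45  ↓6
  @4  [1,2]  acc 148  |  →148  ↓7
  @5  [0,2]  acc 0  |  →0  ↓0
  @5  [1,1]  acc 0  |  →0  ↓0
  @5  [1,2]  acc 52  |  →52  ↓1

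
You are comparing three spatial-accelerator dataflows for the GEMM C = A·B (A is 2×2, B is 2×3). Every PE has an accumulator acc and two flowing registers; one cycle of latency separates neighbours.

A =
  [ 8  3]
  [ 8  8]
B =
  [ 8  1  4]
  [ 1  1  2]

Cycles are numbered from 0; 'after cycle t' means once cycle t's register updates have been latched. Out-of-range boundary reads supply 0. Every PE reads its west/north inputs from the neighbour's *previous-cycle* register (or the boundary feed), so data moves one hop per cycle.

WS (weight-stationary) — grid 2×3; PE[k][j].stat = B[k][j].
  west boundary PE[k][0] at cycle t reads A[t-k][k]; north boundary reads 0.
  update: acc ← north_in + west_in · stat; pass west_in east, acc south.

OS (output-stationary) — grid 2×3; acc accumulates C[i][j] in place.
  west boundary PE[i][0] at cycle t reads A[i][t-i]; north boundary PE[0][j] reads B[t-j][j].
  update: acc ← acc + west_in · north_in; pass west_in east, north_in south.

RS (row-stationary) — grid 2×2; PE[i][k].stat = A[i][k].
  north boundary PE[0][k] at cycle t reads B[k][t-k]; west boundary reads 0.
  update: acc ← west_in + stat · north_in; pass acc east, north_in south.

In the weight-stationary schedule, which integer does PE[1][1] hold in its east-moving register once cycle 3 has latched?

register = 8

WS on a 2×3 grid — tracing PE[1][1] and its feeders:
  c0 r0c1: 0 / 0 / 0
  c0 r1c0: 0 / 0 / 0
  c0 r1c1: 0 / 0 / 0
  c1 r0c1: 8 / 8 / 8
  c1 r1c0: 67 / 3 / 67
  c1 r1c1: 0 / 0 / 0
  c2 r0c1: 8 / 8 / 8
  c2 r1c0: 72 / 8 / 72
  c2 r1c1: 11 / 3 / 11
  c3 r0c1: 0 / 0 / 0
  c3 r1c0: 0 / 0 / 0
  c3 r1c1: 16 / 8 / 16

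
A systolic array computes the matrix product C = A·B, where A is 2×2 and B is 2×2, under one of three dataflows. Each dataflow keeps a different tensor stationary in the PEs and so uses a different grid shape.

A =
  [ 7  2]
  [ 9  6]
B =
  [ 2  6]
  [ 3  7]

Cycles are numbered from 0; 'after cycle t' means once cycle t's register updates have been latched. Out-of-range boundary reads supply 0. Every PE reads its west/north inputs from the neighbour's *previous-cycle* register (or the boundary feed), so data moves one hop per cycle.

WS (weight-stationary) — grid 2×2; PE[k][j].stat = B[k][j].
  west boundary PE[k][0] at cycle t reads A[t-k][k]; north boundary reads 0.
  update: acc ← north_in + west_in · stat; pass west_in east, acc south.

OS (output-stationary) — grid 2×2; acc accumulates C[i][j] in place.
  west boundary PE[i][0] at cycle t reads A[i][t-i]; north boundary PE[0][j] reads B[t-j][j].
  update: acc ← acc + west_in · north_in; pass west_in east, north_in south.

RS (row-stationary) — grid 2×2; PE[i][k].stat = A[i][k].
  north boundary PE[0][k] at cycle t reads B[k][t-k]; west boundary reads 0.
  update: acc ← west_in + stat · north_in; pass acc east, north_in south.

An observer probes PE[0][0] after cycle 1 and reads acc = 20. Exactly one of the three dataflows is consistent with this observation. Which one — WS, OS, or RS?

— WS: 2×2; PE[0][0] trace:
  [0] (0,0) acc=14 (h:7 v:14)
  [1] (0,0) acc=18 (h:9 v:18)
— OS: 2×2; PE[0][0] trace:
  [0] (0,0) acc=14 (h:7 v:2)
  [1] (0,0) acc=20 (h:2 v:3)
— RS: 2×2; PE[0][0] trace:
  [0] (0,0) acc=14 (h:14 v:2)
  [1] (0,0) acc=42 (h:42 v:6)

dataflow = OS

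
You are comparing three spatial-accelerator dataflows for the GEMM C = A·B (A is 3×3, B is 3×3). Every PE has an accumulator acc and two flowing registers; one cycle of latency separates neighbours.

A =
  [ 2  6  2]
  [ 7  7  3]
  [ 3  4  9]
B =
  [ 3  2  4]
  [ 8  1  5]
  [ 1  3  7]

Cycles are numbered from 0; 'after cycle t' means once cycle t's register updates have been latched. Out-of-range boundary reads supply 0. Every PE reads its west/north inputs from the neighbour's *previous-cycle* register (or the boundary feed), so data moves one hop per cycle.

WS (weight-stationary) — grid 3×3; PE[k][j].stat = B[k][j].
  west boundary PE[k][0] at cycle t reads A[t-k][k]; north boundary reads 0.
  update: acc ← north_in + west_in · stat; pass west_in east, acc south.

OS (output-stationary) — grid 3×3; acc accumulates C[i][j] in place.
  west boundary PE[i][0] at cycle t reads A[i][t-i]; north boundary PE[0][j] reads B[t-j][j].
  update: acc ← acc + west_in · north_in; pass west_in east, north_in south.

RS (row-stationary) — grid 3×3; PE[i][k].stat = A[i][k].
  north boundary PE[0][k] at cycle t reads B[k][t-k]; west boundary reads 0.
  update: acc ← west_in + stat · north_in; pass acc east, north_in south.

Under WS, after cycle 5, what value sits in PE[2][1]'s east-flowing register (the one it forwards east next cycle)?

WS 3×3: PE[2][1] cycle-by-cycle (with neighbour feeds):
  0: (1,1).acc=0  regs=<0,0>
  0: (2,0).acc=0  regs=<0,0>
  0: (2,1).acc=0  regs=<0,0>
  1: (1,1).acc=0  regs=<0,0>
  1: (2,0).acc=0  regs=<0,0>
  1: (2,1).acc=0  regs=<0,0>
  2: (1,1).acc=10  regs=<6,10>
  2: (2,0).acc=56  regs=<2,56>
  2: (2,1).acc=0  regs=<0,0>
  3: (1,1).acc=21  regs=<7,21>
  3: (2,0).acc=80  regs=<3,80>
  3: (2,1).acc=16  regs=<2,16>
  4: (1,1).acc=10  regs=<4,10>
  4: (2,0).acc=50  regs=<9,50>
  4: (2,1).acc=30  regs=<3,30>
  5: (1,1).acc=0  regs=<0,0>
  5: (2,0).acc=0  regs=<0,0>
  5: (2,1).acc=37  regs=<9,37>

register = 9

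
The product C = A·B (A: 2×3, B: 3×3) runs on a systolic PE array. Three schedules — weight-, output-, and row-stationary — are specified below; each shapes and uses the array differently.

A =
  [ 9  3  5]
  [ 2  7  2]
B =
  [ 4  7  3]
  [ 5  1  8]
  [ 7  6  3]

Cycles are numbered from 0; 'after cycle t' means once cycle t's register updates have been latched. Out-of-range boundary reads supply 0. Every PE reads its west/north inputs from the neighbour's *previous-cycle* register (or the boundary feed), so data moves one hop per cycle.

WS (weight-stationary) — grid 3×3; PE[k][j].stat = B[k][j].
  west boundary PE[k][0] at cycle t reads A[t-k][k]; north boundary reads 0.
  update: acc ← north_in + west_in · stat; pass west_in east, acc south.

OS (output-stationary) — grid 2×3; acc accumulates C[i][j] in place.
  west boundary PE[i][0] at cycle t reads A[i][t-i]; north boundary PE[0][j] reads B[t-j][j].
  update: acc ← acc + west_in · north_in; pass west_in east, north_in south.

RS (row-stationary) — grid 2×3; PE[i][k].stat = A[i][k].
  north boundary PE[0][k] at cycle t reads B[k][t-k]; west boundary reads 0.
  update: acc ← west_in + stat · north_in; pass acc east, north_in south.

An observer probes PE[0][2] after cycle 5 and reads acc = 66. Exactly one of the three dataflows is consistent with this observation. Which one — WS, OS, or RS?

WS (3×3 grid), PE[0][2]:
  [0] (0,2) acc=0 (h:0 v:0)
  [1] (0,2) acc=0 (h:0 v:0)
  [2] (0,2) acc=27 (h:9 v:27)
  [3] (0,2) acc=6 (h:2 v:6)
  [4] (0,2) acc=0 (h:0 v:0)
  [5] (0,2) acc=0 (h:0 v:0)
OS (2×3 grid), PE[0][2]:
  [0] (0,2) acc=0 (h:0 v:0)
  [1] (0,2) acc=0 (h:0 v:0)
  [2] (0,2) acc=27 (h:9 v:3)
  [3] (0,2) acc=51 (h:3 v:8)
  [4] (0,2) acc=66 (h:5 v:3)
  [5] (0,2) acc=66 (h:0 v:0)
RS (2×3 grid), PE[0][2]:
  [0] (0,2) acc=0 (h:0 v:0)
  [1] (0,2) acc=0 (h:0 v:0)
  [2] (0,2) acc=86 (h:86 v:7)
  [3] (0,2) acc=96 (h:96 v:6)
  [4] (0,2) acc=66 (h:66 v:3)
  [5] (0,2) acc=0 (h:0 v:0)

dataflow = OS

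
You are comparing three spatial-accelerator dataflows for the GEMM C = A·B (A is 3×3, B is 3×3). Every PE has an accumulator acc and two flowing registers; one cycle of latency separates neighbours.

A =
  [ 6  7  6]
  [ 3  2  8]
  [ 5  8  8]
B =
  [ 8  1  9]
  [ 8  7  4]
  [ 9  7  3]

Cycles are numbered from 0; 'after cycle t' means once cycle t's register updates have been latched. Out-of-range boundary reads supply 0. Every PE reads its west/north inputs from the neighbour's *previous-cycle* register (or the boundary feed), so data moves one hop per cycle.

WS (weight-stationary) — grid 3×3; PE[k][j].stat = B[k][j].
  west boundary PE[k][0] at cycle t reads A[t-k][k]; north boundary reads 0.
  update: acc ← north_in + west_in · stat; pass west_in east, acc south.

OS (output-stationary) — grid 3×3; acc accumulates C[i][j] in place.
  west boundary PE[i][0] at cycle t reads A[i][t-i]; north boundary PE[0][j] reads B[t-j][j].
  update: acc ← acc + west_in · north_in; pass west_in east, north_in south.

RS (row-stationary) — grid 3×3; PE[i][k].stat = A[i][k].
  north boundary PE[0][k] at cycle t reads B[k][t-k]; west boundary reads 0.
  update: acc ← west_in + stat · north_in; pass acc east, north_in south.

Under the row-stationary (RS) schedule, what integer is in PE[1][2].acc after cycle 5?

Tracing RS — 3×3 array, target PE[1][2]:
  @0  [0,2]  acc 0  |  →0  ↓0
  @0  [1,1]  acc 0  |  →0  ↓0
  @0  [1,2]  acc 0  |  →0  ↓0
  @1  [0,2]  acc 0  |  →0  ↓0
  @1  [1,1]  acc 0  |  →0  ↓0
  @1  [1,2]  acc 0  |  →0  ↓0
  @2  [0,2]  acc 158  |  →158  ↓9
  @2  [1,1]  acc 40  |  →40  ↓8
  @2  [1,2]  acc 0  |  →0  ↓0
  @3  [0,2]  acc 97  |  →97  ↓7
  @3  [1,1]  acc 17  |  →17  ↓7
  @3  [1,2]  acc 112  |  →112  ↓9
  @4  [0,2]  acc 100  |  →100  ↓3
  @4  [1,1]  acc 35  |  →35  ↓4
  @4  [1,2]  acc 73  |  →73  ↓7
  @5  [0,2]  acc 0  |  →0  ↓0
  @5  [1,1]  acc 0  |  →0  ↓0
  @5  [1,2]  acc 59  |  →59  ↓3

PE[1][2].acc = 59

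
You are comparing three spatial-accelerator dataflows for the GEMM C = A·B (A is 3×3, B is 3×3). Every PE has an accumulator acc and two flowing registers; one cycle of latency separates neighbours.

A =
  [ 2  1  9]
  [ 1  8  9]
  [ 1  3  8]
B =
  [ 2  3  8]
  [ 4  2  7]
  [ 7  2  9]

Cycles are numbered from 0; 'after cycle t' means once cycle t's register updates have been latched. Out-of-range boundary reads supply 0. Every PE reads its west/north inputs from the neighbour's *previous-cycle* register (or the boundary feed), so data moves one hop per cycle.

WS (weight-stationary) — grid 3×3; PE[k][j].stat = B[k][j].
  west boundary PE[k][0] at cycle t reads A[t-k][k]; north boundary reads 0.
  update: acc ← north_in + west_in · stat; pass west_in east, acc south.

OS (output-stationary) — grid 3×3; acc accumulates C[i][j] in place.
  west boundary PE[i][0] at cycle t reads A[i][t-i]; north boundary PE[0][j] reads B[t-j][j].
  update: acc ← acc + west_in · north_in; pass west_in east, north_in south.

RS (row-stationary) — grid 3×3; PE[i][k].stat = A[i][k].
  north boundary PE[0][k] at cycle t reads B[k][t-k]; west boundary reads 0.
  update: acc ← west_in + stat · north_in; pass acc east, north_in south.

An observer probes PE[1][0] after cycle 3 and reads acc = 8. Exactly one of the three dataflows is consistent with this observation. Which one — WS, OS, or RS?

WS [3×3] PE[1][0] across cycles:
  step 0 · PE1,0: acc=0; fwd→0 fwd↓0
  step 1 · PE1,0: acc=8; fwd→1 fwd↓8
  step 2 · PE1,0: acc=34; fwd→8 fwd↓34
  step 3 · PE1,0: acc=14; fwd→3 fwd↓14
OS [3×3] PE[1][0] across cycles:
  step 0 · PE1,0: acc=0; fwd→0 fwd↓0
  step 1 · PE1,0: acc=2; fwd→1 fwd↓2
  step 2 · PE1,0: acc=34; fwd→8 fwd↓4
  step 3 · PE1,0: acc=97; fwd→9 fwd↓7
RS [3×3] PE[1][0] across cycles:
  step 0 · PE1,0: acc=0; fwd→0 fwd↓0
  step 1 · PE1,0: acc=2; fwd→2 fwd↓2
  step 2 · PE1,0: acc=3; fwd→3 fwd↓3
  step 3 · PE1,0: acc=8; fwd→8 fwd↓8

dataflow = RS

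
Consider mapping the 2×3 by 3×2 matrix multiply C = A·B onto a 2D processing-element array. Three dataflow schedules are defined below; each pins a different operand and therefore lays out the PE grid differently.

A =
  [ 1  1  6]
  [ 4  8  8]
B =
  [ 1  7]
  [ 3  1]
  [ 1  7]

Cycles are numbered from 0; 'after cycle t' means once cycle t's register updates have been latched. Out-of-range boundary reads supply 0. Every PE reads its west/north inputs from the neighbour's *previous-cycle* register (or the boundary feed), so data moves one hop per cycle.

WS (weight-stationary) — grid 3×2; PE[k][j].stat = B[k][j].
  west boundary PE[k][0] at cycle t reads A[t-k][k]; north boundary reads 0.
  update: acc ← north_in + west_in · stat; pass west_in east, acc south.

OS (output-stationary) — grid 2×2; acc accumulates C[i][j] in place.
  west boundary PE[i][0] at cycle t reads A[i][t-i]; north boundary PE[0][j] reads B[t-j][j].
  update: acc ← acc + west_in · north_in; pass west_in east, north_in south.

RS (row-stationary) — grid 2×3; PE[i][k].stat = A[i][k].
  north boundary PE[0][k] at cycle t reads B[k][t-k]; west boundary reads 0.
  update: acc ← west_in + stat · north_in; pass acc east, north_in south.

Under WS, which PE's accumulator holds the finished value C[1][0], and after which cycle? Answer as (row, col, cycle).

WS: C[1][0] accumulates in PE[2][0]:
  t=0 PE[2][0]: acc=0 h=0 v=0
  t=1 PE[2][0]: acc=0 h=0 v=0
  t=2 PE[2][0]: acc=10 h=6 v=10
  t=3 PE[2][0]: acc=36 h=8 v=36

(row, col, cycle) = (2, 0, 3)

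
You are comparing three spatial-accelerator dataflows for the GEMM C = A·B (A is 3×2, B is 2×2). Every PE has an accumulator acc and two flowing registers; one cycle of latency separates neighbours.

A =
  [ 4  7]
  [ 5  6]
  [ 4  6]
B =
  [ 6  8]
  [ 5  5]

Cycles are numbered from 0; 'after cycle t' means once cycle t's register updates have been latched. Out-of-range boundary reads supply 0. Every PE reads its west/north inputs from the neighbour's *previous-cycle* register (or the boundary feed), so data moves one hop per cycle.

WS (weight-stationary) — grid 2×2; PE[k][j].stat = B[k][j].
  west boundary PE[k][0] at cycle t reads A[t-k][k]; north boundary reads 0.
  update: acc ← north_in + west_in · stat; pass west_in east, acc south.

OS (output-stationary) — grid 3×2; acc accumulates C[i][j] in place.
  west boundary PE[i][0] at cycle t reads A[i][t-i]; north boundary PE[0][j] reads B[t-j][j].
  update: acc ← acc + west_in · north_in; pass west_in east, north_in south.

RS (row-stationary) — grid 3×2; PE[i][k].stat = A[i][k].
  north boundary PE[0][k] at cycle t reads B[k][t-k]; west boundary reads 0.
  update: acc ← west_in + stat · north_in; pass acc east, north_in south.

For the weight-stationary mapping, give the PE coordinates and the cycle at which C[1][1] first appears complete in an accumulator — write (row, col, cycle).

Under WS, C[1][1] lands at PE[1][1]:
  cycle 0: PE[1][1] → acc 0, east 0, south 0
  cycle 1: PE[1][1] → acc 0, east 0, south 0
  cycle 2: PE[1][1] → acc 67, east 7, south 67
  cycle 3: PE[1][1] → acc 70, east 6, south 70

(row, col, cycle) = (1, 1, 3)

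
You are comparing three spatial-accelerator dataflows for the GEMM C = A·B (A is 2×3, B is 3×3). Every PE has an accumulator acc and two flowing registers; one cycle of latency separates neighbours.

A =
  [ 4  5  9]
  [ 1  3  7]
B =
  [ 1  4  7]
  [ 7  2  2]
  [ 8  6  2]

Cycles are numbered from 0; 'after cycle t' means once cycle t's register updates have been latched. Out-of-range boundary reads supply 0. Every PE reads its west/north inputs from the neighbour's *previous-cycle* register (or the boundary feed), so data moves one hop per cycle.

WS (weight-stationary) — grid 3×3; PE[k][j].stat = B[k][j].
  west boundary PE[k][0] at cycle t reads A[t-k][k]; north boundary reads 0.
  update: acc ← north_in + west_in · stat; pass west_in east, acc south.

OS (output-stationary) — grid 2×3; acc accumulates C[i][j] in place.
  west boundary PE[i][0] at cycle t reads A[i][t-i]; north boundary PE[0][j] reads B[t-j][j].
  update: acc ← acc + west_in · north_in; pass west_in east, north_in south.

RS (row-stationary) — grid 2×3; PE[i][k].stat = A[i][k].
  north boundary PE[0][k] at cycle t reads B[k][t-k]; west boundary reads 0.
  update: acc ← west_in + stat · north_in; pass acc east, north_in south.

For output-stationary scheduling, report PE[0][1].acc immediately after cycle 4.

OS (2×3). Following PE[0][1] plus its west/north inputs:
  [0] (0,0) acc=4 (h:4 v:1)
  [0] (0,1) acc=0 (h:0 v:0)
  [1] (0,0) acc=39 (h:5 v:7)
  [1] (0,1) acc=16 (h:4 v:4)
  [2] (0,0) acc=111 (h:9 v:8)
  [2] (0,1) acc=26 (h:5 v:2)
  [3] (0,0) acc=111 (h:0 v:0)
  [3] (0,1) acc=80 (h:9 v:6)
  [4] (0,0) acc=111 (h:0 v:0)
  [4] (0,1) acc=80 (h:0 v:0)

PE[0][1].acc = 80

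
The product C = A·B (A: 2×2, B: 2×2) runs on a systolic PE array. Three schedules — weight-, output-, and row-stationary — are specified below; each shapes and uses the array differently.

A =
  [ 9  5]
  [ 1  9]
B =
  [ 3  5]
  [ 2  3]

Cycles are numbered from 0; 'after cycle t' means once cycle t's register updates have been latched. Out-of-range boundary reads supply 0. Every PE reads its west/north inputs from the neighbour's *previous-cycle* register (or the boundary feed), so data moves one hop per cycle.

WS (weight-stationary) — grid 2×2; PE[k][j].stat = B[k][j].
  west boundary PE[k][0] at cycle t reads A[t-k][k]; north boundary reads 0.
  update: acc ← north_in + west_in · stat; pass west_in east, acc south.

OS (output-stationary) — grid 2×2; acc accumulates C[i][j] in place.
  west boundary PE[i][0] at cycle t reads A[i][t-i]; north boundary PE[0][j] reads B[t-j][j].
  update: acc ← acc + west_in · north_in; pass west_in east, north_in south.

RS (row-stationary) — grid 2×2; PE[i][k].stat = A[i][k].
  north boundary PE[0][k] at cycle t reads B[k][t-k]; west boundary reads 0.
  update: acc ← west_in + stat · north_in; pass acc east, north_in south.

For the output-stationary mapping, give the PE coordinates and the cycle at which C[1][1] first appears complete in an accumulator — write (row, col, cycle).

(row, col, cycle) = (1, 1, 3)

OS — PE[1][1] is where C[1][1] collects:
  after 0 — PE[1][1] acc=0, pass-E 0, pass-S 0
  after 1 — PE[1][1] acc=0, pass-E 0, pass-S 0
  after 2 — PE[1][1] acc=5, pass-E 1, pass-S 5
  after 3 — PE[1][1] acc=32, pass-E 9, pass-S 3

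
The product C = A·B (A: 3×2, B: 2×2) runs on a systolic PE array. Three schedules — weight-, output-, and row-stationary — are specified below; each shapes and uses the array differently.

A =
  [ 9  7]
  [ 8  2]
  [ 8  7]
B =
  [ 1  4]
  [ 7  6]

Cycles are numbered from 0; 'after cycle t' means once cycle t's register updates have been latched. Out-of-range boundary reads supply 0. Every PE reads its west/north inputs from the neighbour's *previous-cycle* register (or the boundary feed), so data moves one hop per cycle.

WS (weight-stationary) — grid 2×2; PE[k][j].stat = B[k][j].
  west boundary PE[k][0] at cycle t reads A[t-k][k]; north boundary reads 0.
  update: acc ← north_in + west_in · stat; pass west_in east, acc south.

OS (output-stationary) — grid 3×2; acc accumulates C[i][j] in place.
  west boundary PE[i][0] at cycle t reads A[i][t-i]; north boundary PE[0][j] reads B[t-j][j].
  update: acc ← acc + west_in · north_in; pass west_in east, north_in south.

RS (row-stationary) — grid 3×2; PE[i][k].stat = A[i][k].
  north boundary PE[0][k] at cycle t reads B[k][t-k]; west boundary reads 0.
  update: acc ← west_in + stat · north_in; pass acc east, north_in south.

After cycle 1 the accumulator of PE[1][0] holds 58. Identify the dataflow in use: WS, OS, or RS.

dataflow = WS

— WS: 2×2; PE[1][0] trace:
  t=0 PE[1][0]: acc=0 h=0 v=0
  t=1 PE[1][0]: acc=58 h=7 v=58
— OS: 3×2; PE[1][0] trace:
  t=0 PE[1][0]: acc=0 h=0 v=0
  t=1 PE[1][0]: acc=8 h=8 v=1
— RS: 3×2; PE[1][0] trace:
  t=0 PE[1][0]: acc=0 h=0 v=0
  t=1 PE[1][0]: acc=8 h=8 v=1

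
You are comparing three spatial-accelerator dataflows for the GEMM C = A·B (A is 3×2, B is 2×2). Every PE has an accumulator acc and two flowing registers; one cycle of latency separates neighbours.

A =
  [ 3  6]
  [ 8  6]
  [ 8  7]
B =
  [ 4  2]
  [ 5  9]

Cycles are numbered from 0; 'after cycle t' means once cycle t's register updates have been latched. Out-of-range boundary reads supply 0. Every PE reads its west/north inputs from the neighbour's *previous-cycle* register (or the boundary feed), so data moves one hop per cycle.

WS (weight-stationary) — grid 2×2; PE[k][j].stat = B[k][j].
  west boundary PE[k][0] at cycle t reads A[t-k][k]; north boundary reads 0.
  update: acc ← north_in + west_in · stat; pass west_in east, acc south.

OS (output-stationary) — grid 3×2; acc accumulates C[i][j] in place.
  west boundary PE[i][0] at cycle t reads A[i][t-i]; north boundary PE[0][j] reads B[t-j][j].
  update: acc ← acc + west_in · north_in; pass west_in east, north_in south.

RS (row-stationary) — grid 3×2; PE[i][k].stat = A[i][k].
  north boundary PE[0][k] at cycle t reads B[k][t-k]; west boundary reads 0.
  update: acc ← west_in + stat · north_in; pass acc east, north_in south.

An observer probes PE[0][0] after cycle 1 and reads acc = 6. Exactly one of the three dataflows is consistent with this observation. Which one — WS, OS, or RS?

dataflow = RS

WS [2×2] PE[0][0] across cycles:
  c0 r0c0: 12 / 3 / 12
  c1 r0c0: 32 / 8 / 32
OS [3×2] PE[0][0] across cycles:
  c0 r0c0: 12 / 3 / 4
  c1 r0c0: 42 / 6 / 5
RS [3×2] PE[0][0] across cycles:
  c0 r0c0: 12 / 12 / 4
  c1 r0c0: 6 / 6 / 2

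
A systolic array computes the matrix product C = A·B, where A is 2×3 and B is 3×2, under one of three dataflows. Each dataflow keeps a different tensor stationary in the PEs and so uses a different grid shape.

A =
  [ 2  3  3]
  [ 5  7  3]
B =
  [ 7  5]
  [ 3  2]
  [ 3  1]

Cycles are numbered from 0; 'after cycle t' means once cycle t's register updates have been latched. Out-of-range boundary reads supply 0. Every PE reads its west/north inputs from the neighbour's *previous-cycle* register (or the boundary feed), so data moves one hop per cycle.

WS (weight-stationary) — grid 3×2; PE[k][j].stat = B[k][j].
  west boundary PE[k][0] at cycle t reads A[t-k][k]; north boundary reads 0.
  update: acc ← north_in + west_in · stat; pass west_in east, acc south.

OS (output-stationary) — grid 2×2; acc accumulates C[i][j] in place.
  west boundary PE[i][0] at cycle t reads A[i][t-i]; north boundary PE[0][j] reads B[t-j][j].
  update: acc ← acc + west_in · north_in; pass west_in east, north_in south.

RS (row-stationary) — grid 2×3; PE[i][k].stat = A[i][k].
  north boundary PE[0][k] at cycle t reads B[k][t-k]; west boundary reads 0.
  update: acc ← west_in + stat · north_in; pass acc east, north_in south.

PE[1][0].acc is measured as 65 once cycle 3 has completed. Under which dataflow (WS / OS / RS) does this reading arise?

dataflow = OS

Under WS (3×2), PE[1][0]:
  0: (1,0).acc=0  regs=<0,0>
  1: (1,0).acc=23  regs=<3,23>
  2: (1,0).acc=56  regs=<7,56>
  3: (1,0).acc=0  regs=<0,0>
Under OS (2×2), PE[1][0]:
  0: (1,0).acc=0  regs=<0,0>
  1: (1,0).acc=35  regs=<5,7>
  2: (1,0).acc=56  regs=<7,3>
  3: (1,0).acc=65  regs=<3,3>
Under RS (2×3), PE[1][0]:
  0: (1,0).acc=0  regs=<0,0>
  1: (1,0).acc=35  regs=<35,7>
  2: (1,0).acc=25  regs=<25,5>
  3: (1,0).acc=0  regs=<0,0>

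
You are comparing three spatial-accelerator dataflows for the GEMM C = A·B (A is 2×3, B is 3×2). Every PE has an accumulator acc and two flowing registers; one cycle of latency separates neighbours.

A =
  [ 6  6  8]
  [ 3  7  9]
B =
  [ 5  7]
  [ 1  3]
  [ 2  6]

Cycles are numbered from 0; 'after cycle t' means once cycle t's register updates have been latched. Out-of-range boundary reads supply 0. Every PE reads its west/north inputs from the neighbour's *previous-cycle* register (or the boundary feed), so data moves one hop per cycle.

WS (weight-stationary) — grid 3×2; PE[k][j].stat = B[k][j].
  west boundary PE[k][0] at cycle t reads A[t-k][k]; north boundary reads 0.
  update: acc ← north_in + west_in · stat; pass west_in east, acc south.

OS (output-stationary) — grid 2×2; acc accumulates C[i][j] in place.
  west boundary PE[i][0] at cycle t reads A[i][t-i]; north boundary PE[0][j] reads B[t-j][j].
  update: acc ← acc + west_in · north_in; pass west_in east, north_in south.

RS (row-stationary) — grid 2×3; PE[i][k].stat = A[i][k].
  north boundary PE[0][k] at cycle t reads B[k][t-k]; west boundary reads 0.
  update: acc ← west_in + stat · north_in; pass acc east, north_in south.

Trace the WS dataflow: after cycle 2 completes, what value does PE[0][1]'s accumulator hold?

PE[0][1].acc = 21

WS 3×2: PE[0][1] cycle-by-cycle (with neighbour feeds):
  @0  [0,0]  acc 30  |  →6  ↓30
  @0  [0,1]  acc 0  |  →0  ↓0
  @1  [0,0]  acc 15  |  →3  ↓15
  @1  [0,1]  acc 42  |  →6  ↓42
  @2  [0,0]  acc 0  |  →0  ↓0
  @2  [0,1]  acc 21  |  →3  ↓21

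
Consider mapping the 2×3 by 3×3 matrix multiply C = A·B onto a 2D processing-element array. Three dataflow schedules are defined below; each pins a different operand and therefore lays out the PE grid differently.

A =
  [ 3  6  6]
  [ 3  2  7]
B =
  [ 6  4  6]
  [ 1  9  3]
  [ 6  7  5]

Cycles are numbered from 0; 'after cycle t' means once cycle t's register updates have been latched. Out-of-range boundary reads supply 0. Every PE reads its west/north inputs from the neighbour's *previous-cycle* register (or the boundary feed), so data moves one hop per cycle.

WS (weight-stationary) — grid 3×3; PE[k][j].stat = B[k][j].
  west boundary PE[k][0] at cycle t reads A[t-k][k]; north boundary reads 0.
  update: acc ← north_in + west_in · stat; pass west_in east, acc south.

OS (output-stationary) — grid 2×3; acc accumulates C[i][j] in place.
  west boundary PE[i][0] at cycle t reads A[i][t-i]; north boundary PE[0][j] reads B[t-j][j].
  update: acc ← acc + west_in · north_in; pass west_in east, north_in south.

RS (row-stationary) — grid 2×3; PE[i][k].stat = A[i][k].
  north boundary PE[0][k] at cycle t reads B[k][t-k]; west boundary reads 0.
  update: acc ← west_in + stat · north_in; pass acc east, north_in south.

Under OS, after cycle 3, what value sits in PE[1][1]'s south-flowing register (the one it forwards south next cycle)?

register = 9

OS on a 2×3 grid — tracing PE[1][1] and its feeders:
  c0 r0c1: 0 / 0 / 0
  c0 r1c0: 0 / 0 / 0
  c0 r1c1: 0 / 0 / 0
  c1 r0c1: 12 / 3 / 4
  c1 r1c0: 18 / 3 / 6
  c1 r1c1: 0 / 0 / 0
  c2 r0c1: 66 / 6 / 9
  c2 r1c0: 20 / 2 / 1
  c2 r1c1: 12 / 3 / 4
  c3 r0c1: 108 / 6 / 7
  c3 r1c0: 62 / 7 / 6
  c3 r1c1: 30 / 2 / 9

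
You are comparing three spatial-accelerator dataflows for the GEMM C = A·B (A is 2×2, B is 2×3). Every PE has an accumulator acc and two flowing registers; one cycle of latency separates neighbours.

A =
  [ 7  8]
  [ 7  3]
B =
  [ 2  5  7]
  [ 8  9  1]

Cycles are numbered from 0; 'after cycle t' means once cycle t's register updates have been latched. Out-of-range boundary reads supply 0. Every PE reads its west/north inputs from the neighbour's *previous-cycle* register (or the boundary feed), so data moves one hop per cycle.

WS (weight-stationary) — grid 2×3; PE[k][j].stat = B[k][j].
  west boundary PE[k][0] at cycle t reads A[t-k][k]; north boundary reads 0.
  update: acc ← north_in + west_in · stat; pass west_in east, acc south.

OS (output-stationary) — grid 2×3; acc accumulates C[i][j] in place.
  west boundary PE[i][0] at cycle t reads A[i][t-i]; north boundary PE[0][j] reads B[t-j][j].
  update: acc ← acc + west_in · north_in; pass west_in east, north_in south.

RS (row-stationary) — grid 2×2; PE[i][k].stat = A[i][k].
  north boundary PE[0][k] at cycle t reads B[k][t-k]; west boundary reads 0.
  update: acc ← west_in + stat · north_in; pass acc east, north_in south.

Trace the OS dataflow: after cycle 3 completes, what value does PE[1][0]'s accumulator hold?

PE[1][0].acc = 38

OS (2×3). Following PE[1][0] plus its west/north inputs:
  @0  [0,0]  acc 14  |  →7  ↓2
  @0  [1,0]  acc 0  |  →0  ↓0
  @1  [0,0]  acc 78  |  →8  ↓8
  @1  [1,0]  acc 14  |  →7  ↓2
  @2  [0,0]  acc 78  |  →0  ↓0
  @2  [1,0]  acc 38  |  →3  ↓8
  @3  [0,0]  acc 78  |  →0  ↓0
  @3  [1,0]  acc 38  |  →0  ↓0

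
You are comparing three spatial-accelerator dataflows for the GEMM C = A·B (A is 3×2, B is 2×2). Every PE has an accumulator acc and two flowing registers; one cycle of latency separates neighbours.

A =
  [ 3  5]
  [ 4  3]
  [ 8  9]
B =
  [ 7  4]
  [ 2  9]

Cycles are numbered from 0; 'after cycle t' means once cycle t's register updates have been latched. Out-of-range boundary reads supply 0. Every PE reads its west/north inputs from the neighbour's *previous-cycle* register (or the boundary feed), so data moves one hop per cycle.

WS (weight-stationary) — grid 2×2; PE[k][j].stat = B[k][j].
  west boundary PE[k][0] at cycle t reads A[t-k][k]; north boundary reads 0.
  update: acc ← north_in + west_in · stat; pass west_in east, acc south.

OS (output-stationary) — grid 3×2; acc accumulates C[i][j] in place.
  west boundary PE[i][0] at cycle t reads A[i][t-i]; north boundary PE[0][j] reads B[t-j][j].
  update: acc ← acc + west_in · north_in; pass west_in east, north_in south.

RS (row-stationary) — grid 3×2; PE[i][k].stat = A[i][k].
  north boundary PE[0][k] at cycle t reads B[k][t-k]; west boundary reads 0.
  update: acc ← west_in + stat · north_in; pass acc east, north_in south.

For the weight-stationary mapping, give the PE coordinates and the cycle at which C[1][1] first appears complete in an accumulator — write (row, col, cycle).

(row, col, cycle) = (1, 1, 3)

Under WS, C[1][1] lands at PE[1][1]:
  @0  [1,1]  acc 0  |  →0  ↓0
  @1  [1,1]  acc 0  |  →0  ↓0
  @2  [1,1]  acc 57  |  →5  ↓57
  @3  [1,1]  acc 43  |  →3  ↓43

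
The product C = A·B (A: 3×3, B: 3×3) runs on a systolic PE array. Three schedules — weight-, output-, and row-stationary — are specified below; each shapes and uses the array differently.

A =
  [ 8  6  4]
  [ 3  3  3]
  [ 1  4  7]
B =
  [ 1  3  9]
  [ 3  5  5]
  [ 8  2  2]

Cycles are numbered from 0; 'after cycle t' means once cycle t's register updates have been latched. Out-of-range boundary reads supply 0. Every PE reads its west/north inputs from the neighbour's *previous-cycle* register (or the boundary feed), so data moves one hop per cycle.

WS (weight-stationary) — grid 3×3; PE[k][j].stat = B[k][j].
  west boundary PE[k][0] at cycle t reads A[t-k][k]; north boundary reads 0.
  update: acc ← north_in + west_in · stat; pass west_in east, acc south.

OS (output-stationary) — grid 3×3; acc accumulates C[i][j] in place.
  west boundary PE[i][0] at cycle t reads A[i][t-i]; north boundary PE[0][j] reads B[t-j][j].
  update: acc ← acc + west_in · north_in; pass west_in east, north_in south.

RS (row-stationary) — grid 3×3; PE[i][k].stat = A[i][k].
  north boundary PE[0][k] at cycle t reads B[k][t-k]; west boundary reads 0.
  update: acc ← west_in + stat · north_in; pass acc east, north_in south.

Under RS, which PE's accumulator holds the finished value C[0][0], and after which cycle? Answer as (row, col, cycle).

Under RS, C[0][0] lands at PE[0][2]:
  after 0 — PE[0][2] acc=0, pass-E 0, pass-S 0
  after 1 — PE[0][2] acc=0, pass-E 0, pass-S 0
  after 2 — PE[0][2] acc=58, pass-E 58, pass-S 8

(row, col, cycle) = (0, 2, 2)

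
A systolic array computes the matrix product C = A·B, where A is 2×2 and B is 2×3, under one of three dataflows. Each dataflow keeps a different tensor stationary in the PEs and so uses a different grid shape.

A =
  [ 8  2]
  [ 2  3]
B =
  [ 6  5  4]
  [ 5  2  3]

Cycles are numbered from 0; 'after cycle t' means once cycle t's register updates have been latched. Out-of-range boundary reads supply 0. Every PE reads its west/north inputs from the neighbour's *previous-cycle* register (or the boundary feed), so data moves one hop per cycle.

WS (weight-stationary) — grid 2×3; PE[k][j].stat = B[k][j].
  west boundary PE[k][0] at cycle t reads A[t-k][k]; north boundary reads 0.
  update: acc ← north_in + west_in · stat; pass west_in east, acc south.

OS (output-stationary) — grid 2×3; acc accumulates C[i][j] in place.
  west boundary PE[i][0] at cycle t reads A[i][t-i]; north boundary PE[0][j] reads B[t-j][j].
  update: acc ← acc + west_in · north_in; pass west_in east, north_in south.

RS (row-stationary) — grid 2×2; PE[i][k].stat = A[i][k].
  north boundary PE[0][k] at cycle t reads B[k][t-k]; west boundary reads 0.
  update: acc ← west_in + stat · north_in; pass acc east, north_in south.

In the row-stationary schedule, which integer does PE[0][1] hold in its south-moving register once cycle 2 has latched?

register = 2

Tracing RS — 2×2 array, target PE[0][1]:
  after 0 — PE[0][0] acc=48, pass-E 48, pass-S 6
  after 0 — PE[0][1] acc=0, pass-E 0, pass-S 0
  after 1 — PE[0][0] acc=40, pass-E 40, pass-S 5
  after 1 — PE[0][1] acc=58, pass-E 58, pass-S 5
  after 2 — PE[0][0] acc=32, pass-E 32, pass-S 4
  after 2 — PE[0][1] acc=44, pass-E 44, pass-S 2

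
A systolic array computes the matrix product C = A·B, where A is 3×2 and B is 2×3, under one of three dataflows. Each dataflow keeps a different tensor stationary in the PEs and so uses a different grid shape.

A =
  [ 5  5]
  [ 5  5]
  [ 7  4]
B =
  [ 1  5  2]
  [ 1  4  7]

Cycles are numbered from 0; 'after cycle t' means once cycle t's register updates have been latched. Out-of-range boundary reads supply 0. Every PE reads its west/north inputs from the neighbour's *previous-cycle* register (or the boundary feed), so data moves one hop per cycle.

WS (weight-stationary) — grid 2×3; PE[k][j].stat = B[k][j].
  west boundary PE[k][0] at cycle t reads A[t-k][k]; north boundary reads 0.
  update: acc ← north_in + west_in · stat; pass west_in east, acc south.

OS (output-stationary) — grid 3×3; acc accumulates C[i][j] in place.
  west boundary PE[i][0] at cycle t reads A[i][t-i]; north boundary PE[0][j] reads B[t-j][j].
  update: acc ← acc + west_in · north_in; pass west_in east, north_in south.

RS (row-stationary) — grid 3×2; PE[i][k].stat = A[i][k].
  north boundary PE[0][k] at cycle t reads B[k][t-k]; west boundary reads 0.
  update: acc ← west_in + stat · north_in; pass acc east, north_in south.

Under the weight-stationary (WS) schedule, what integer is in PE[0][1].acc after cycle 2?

PE[0][1].acc = 25

WS 2×3: PE[0][1] cycle-by-cycle (with neighbour feeds):
  step 0 · PE0,0: acc=5; fwd→5 fwd↓5
  step 0 · PE0,1: acc=0; fwd→0 fwd↓0
  step 1 · PE0,0: acc=5; fwd→5 fwd↓5
  step 1 · PE0,1: acc=25; fwd→5 fwd↓25
  step 2 · PE0,0: acc=7; fwd→7 fwd↓7
  step 2 · PE0,1: acc=25; fwd→5 fwd↓25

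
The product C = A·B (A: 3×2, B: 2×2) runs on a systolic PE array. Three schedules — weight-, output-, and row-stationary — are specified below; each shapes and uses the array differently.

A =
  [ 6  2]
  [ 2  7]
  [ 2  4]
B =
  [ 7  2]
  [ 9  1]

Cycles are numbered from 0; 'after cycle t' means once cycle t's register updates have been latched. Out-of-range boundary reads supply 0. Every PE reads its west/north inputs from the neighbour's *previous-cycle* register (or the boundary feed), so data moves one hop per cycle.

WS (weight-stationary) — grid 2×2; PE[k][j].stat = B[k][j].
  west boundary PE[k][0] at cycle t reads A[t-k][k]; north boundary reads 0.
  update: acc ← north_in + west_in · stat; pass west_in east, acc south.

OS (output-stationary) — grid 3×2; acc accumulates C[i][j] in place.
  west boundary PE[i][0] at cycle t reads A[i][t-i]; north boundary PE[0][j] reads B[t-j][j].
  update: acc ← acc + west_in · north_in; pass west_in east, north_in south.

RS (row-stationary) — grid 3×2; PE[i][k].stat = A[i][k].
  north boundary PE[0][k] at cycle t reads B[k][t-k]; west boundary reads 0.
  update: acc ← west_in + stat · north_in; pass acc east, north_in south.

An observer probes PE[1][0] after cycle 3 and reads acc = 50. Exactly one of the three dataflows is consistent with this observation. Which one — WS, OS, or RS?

dataflow = WS

— WS: 2×2; PE[1][0] trace:
  c0 r1c0: 0 / 0 / 0
  c1 r1c0: 60 / 2 / 60
  c2 r1c0: 77 / 7 / 77
  c3 r1c0: 50 / 4 / 50
— OS: 3×2; PE[1][0] trace:
  c0 r1c0: 0 / 0 / 0
  c1 r1c0: 14 / 2 / 7
  c2 r1c0: 77 / 7 / 9
  c3 r1c0: 77 / 0 / 0
— RS: 3×2; PE[1][0] trace:
  c0 r1c0: 0 / 0 / 0
  c1 r1c0: 14 / 14 / 7
  c2 r1c0: 4 / 4 / 2
  c3 r1c0: 0 / 0 / 0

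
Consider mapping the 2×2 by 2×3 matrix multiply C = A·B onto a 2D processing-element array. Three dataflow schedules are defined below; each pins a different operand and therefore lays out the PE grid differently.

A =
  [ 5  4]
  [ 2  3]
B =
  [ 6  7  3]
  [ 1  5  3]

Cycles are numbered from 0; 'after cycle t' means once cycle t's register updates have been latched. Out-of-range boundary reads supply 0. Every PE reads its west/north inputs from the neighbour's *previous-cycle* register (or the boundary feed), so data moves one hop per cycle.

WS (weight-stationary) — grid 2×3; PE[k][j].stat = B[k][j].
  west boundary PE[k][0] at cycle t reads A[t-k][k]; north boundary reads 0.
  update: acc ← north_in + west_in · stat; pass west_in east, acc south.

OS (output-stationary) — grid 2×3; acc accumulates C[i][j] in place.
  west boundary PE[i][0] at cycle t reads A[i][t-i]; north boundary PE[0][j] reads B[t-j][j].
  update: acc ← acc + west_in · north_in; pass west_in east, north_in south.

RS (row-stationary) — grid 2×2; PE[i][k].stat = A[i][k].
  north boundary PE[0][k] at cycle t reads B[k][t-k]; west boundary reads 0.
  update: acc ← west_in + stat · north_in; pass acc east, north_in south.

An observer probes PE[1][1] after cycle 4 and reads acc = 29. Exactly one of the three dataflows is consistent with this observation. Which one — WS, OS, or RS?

dataflow = OS

— WS: 2×3; PE[1][1] trace:
  0: (1,1).acc=0  regs=<0,0>
  1: (1,1).acc=0  regs=<0,0>
  2: (1,1).acc=55  regs=<4,55>
  3: (1,1).acc=29  regs=<3,29>
  4: (1,1).acc=0  regs=<0,0>
— OS: 2×3; PE[1][1] trace:
  0: (1,1).acc=0  regs=<0,0>
  1: (1,1).acc=0  regs=<0,0>
  2: (1,1).acc=14  regs=<2,7>
  3: (1,1).acc=29  regs=<3,5>
  4: (1,1).acc=29  regs=<0,0>
— RS: 2×2; PE[1][1] trace:
  0: (1,1).acc=0  regs=<0,0>
  1: (1,1).acc=0  regs=<0,0>
  2: (1,1).acc=15  regs=<15,1>
  3: (1,1).acc=29  regs=<29,5>
  4: (1,1).acc=15  regs=<15,3>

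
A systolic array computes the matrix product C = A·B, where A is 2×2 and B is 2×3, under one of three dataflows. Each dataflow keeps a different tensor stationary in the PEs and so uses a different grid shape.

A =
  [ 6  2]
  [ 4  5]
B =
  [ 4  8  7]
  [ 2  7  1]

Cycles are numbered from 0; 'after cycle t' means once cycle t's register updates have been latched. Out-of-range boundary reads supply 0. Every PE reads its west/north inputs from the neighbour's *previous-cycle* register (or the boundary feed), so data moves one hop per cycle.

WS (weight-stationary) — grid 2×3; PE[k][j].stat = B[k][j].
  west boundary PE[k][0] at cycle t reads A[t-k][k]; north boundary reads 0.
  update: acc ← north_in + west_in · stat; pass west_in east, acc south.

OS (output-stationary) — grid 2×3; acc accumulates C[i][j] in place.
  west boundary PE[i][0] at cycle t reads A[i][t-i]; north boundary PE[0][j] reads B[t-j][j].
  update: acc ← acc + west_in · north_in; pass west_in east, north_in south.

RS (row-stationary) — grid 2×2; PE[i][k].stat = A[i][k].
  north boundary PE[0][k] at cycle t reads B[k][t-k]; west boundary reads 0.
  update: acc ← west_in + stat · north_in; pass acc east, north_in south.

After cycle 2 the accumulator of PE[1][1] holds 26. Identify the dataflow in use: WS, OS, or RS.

dataflow = RS

— WS: 2×3; PE[1][1] trace:
  step 0 · PE1,1: acc=0; fwd→0 fwd↓0
  step 1 · PE1,1: acc=0; fwd→0 fwd↓0
  step 2 · PE1,1: acc=62; fwd→2 fwd↓62
— OS: 2×3; PE[1][1] trace:
  step 0 · PE1,1: acc=0; fwd→0 fwd↓0
  step 1 · PE1,1: acc=0; fwd→0 fwd↓0
  step 2 · PE1,1: acc=32; fwd→4 fwd↓8
— RS: 2×2; PE[1][1] trace:
  step 0 · PE1,1: acc=0; fwd→0 fwd↓0
  step 1 · PE1,1: acc=0; fwd→0 fwd↓0
  step 2 · PE1,1: acc=26; fwd→26 fwd↓2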